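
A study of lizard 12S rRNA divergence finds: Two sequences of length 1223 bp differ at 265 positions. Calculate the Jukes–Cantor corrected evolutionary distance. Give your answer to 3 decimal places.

0.256

p = 265/1223 ≈ 0.21668.
d = −(3/4) ln(1 − 4p/3) = −0.75 ln(1 − 0.288907) = −0.75 ln(0.711093)
  = −0.75 × (-0.340952) = 0.255714 substitutions/site.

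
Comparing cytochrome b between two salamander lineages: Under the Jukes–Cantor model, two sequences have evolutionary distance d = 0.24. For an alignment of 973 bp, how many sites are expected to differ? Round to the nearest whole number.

200

Invert JC69: p = (3/4)(1 − e^(−4d/3)) = 0.75 × (1 − e^(-0.32)) = 0.75 × (1 − 0.726149) = 0.205388.
Expected differing sites = pL ≈ 0.205388 × 973 = 199.842524 ≈ 200.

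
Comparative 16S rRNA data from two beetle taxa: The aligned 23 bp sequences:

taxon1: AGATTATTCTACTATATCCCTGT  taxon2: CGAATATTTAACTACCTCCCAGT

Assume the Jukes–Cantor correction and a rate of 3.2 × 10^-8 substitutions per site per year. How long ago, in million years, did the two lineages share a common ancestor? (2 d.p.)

The sequences differ at 7 of 23 sites (1, 4, 9, 10, 15, 16, 21), so p = 7/23 ≈ 0.304348.
d = −(3/4) ln(1 − 4p/3) = −0.75 ln(1 − 0.405797) = −0.75 ln(0.594203)
  = −0.75 × (-0.520534) = 0.390401 substitutions/site.
Under a molecular clock d = 2μt, so t = d/(2μ) = 0.390401 / (2 × 3.2 × 10^-8) = 6.10 million years.

6.10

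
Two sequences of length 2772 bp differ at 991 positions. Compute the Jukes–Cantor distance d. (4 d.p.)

0.4857

p = 991/2772 ≈ 0.357504.
d = −(3/4) ln(1 − 4p/3) = −0.75 ln(1 − 0.476672) = −0.75 ln(0.523328)
  = −0.75 × (-0.647547) = 0.485660 substitutions/site.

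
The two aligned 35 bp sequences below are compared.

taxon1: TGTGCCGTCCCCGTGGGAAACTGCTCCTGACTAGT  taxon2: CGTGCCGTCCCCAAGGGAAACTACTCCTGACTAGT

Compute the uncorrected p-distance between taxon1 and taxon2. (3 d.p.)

0.114

The sequences differ at 4 of 35 positions (sites 1, 13, 14, 23).
p = 4/35 = 0.114285… ≈ 0.114 (to 3 d.p.).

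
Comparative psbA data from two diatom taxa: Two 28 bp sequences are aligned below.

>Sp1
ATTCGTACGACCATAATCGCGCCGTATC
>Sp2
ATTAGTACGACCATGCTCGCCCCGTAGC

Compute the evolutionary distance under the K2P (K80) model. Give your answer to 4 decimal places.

0.2047

Of 28 sites, 1 differences are transitions and 4 are transversions, so P = 1/28 ≈ 0.035714 and Q = 4/28 ≈ 0.142857.
Under the Kimura two-parameter model, d = −½ ln(1 − 2P − Q) − ¼ ln(1 − 2Q).
1 − 2P − Q = 0.785715, giving −½ ln(0.785715) = 0.120581.
1 − 2Q = 0.714286, giving −¼ ln(0.714286) = 0.084118.
d = 0.120581 + 0.084118 = 0.204699.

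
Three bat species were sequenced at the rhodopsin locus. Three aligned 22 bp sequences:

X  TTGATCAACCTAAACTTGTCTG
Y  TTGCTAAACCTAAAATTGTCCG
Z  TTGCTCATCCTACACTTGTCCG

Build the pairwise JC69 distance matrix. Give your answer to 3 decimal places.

X–Y: 4/22 sites differ → p ≈ 0.181818, d = −0.75 ln(1 − 0.242424) = 0.208224 ≈ 0.208.
X–Z: 4/22 sites differ → p ≈ 0.181818, d = −0.75 ln(1 − 0.242424) = 0.208224 ≈ 0.208.
Y–Z: 4/22 sites differ → p ≈ 0.181818, d = −0.75 ln(1 − 0.242424) = 0.208224 ≈ 0.208.

d(X,Y) = 0.208, d(X,Z) = 0.208, d(Y,Z) = 0.208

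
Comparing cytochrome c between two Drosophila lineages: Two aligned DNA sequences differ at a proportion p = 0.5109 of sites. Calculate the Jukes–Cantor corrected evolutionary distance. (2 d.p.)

0.86

d = −(3/4) ln(1 − 4p/3) = −0.75 ln(1 − 0.6812) = −0.75 ln(0.3188)
  = −0.75 × (-1.143191) = 0.857393 substitutions/site.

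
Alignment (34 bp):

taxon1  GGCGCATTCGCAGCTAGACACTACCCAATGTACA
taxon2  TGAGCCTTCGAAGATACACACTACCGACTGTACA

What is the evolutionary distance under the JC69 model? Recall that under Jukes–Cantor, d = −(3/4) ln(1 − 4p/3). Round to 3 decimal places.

0.282

The sequences differ at 8 of 34 sites (1, 3, 6, 11, 14, 17, 26, 28), so p = 8/34 ≈ 0.235294.
d = −(3/4) ln(1 − 4p/3) = −0.75 ln(1 − 0.313725) = −0.75 ln(0.686275)
  = −0.75 × (-0.376477) = 0.282358 substitutions/site.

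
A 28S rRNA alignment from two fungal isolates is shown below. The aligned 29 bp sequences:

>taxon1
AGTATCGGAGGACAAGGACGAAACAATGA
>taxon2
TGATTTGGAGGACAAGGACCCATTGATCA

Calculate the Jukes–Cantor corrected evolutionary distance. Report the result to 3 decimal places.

0.462

The sequences differ at 10 of 29 sites (1, 3, 4, 6, 20, 21, 23, 24, 25, 28), so p = 10/29 ≈ 0.344828.
d = −(3/4) ln(1 − 4p/3) = −0.75 ln(1 − 0.459771) = −0.75 ln(0.540229)
  = −0.75 × (-0.615762) = 0.461822 substitutions/site.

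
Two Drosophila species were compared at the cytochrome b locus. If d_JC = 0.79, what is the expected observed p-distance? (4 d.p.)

p = (3/4)(1 − e^(−4d/3)) = 0.75 × (1 − e^(-1.053333)) = 0.75 × (1 − 0.348773) = 0.488420.

0.4884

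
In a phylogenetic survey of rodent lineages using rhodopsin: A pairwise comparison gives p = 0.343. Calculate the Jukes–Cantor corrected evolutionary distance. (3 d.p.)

d = −(3/4) ln(1 − 4p/3) = −0.75 ln(1 − 0.457333) = −0.75 ln(0.542667)
  = −0.75 × (-0.611259) = 0.458444 substitutions/site.

0.458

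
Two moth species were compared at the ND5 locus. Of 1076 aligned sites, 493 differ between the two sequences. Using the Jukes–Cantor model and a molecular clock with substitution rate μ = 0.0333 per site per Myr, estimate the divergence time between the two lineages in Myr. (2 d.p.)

p = 493/1076 ≈ 0.458178.
d = −(3/4) ln(1 − 4p/3) = −0.75 ln(1 − 0.610904) = −0.75 ln(0.389096)
  = −0.75 × (-0.943929) = 0.707947 substitutions/site.
Under a molecular clock d = 2μt, so t = d/(2μ) = 0.707947 / (2 × 0.0333) = 10.63 Myr.

10.63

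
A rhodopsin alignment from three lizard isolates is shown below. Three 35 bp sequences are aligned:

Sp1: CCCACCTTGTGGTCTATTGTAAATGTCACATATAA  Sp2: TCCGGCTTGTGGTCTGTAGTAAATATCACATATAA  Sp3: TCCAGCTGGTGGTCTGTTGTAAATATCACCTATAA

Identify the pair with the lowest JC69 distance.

Sp1–Sp2: 6/35 differ, p = 0.171, d = 0.195.
Sp1–Sp3: 6/35 differ, p = 0.171, d = 0.195.
Sp2–Sp3: 4/35 differ, p = 0.114, d = 0.124.
The smallest distance is between Sp2 and Sp3.

Sp2 and Sp3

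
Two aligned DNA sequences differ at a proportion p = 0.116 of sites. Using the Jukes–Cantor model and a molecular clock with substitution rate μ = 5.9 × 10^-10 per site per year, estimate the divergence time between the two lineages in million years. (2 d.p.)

106.80

d = −(3/4) ln(1 − 4p/3) = −0.75 ln(1 − 0.154667) = −0.75 ln(0.845333)
  = −0.75 × (-0.168025) = 0.126019 substitutions/site.
Under a molecular clock d = 2μt, so t = d/(2μ) = 0.126019 / (2 × 5.9 × 10^-10) = 106.80 million years.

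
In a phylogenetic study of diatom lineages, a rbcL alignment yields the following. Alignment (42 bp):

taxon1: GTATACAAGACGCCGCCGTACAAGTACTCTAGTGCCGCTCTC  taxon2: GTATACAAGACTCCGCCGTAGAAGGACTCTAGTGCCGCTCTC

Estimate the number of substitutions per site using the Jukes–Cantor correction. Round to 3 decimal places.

0.075

The sequences differ at 3 of 42 sites (12, 21, 25), so p = 3/42 ≈ 0.071429.
d = −(3/4) ln(1 − 4p/3) = −0.75 ln(1 − 0.095239) = −0.75 ln(0.904761)
  = −0.75 × (-0.100084) = 0.075063 substitutions/site.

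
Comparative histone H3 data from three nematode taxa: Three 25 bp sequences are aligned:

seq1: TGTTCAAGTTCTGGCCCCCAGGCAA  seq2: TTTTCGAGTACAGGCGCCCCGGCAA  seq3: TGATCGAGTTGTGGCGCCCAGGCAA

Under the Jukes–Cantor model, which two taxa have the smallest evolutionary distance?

seq1 and seq3

seq1–seq2: 6/25 differ, p = 0.240, d = 0.289.
seq1–seq3: 4/25 differ, p = 0.160, d = 0.180.
seq2–seq3: 6/25 differ, p = 0.240, d = 0.289.
The smallest distance is between seq1 and seq3.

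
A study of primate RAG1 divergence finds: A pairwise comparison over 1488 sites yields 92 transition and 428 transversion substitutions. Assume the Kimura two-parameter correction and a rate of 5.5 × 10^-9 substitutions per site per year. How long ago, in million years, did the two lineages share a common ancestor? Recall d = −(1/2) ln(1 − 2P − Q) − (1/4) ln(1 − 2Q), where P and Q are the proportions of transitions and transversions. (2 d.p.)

43.54

P = 92/1488 ≈ 0.061828 and Q = 428/1488 ≈ 0.287634.
Under the Kimura two-parameter model, d = −½ ln(1 − 2P − Q) − ¼ ln(1 − 2Q).
1 − 2P − Q = 0.58871, giving −½ ln(0.58871) = 0.264911.
1 − 2Q = 0.424732, giving −¼ ln(0.424732) = 0.214074.
d = 0.264911 + 0.214074 = 0.478985.
Under a molecular clock d = 2μt, so t = d/(2μ) = 0.478985 / (2 × 5.5 × 10^-9) = 43.54 million years.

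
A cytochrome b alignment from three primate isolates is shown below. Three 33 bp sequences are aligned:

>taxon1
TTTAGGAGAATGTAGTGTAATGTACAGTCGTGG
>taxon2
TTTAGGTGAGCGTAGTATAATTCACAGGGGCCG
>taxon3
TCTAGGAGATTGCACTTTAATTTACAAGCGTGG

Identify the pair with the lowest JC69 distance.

taxon1 and taxon3

taxon1–taxon2: 10/33 differ, p = 0.303, d = 0.388.
taxon1–taxon3: 8/33 differ, p = 0.242, d = 0.293.
taxon2–taxon3: 12/33 differ, p = 0.364, d = 0.497.
The smallest distance is between taxon1 and taxon3.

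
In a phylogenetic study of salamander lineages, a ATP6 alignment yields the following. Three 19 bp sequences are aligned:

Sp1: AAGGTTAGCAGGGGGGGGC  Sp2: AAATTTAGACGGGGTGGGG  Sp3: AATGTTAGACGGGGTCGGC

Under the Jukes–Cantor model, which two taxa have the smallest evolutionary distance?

Sp2 and Sp3

Sp1–Sp2: 6/19 differ, p = 0.316, d = 0.410.
Sp1–Sp3: 5/19 differ, p = 0.263, d = 0.324.
Sp2–Sp3: 4/19 differ, p = 0.211, d = 0.247.
The smallest distance is between Sp2 and Sp3.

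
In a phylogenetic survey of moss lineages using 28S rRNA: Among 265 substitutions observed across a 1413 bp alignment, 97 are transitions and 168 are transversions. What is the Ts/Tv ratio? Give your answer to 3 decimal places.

R = 97/168 = 0.577380… ≈ 0.577 (to 3 d.p.).

0.577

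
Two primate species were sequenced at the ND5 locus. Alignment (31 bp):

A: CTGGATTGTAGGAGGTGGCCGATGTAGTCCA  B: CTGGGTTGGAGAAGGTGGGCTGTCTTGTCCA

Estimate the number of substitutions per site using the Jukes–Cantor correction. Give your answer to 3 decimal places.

The sequences differ at 8 of 31 sites (5, 9, 12, 19, 21, 22, 24, 26), so p = 8/31 ≈ 0.258065.
d = −(3/4) ln(1 − 4p/3) = −0.75 ln(1 − 0.344087) = −0.75 ln(0.655913)
  = −0.75 × (-0.421727) = 0.316295 substitutions/site.

0.316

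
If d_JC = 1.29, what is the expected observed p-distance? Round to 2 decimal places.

0.62

p = (3/4)(1 − e^(−4d/3)) = 0.75 × (1 − e^(-1.72)) = 0.75 × (1 − 0.179066) = 0.615701.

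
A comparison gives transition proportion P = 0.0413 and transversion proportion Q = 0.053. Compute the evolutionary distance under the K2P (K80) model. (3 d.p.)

0.101

Under the Kimura two-parameter model, d = −½ ln(1 − 2P − Q) − ¼ ln(1 − 2Q).
1 − 2P − Q = 0.8644, giving −½ ln(0.8644) = 0.072860.
1 − 2Q = 0.894, giving −¼ ln(0.894) = 0.028012.
d = 0.072860 + 0.028012 = 0.100872.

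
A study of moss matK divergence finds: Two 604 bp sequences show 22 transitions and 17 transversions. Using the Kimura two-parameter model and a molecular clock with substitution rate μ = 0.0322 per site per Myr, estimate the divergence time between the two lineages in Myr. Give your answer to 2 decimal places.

1.05

P = 22/604 ≈ 0.036424 and Q = 17/604 ≈ 0.028146.
Under the Kimura two-parameter model, d = −½ ln(1 − 2P − Q) − ¼ ln(1 − 2Q).
1 − 2P − Q = 0.899006, giving −½ ln(0.899006) = 0.053233.
1 − 2Q = 0.943708, giving −¼ ln(0.943708) = 0.014485.
d = 0.053233 + 0.014485 = 0.067718.
Under a molecular clock d = 2μt, so t = d/(2μ) = 0.067718 / (2 × 0.0322) = 1.05 Myr.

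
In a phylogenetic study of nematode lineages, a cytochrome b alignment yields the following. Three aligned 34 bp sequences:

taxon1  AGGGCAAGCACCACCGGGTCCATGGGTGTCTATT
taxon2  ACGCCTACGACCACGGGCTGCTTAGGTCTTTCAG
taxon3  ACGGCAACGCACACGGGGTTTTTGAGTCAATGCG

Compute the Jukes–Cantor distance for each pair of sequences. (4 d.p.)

d(taxon1,taxon2) = 0.6655, d(taxon1,taxon3) = 0.7405, d(taxon2,taxon3) = 0.5347

taxon1–taxon2: 15/34 sites differ → p ≈ 0.441176, d = −0.75 ln(1 − 0.588235) = 0.665477 ≈ 0.6655.
taxon1–taxon3: 16/34 sites differ → p ≈ 0.470588, d = −0.75 ln(1 − 0.627451) = 0.740540 ≈ 0.7405.
taxon2–taxon3: 13/34 sites differ → p ≈ 0.382353, d = −0.75 ln(1 − 0.509804) = 0.534712 ≈ 0.5347.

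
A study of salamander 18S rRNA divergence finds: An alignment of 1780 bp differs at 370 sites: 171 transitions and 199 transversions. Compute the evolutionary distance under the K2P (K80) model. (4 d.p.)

P = 171/1780 ≈ 0.096067 and Q = 199/1780 ≈ 0.111798.
Under the Kimura two-parameter model, d = −½ ln(1 − 2P − Q) − ¼ ln(1 − 2Q).
1 − 2P − Q = 0.696068, giving −½ ln(0.696068) = 0.181154.
1 − 2Q = 0.776404, giving −¼ ln(0.776404) = 0.063271.
d = 0.181154 + 0.063271 = 0.244425.

0.2444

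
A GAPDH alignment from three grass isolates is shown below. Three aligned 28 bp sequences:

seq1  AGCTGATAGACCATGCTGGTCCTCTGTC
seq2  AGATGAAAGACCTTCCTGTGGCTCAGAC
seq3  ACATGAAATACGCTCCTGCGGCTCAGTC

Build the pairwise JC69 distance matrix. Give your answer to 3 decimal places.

seq1–seq2: 9/28 sites differ → p ≈ 0.321429, d = −0.75 ln(1 − 0.428572) = 0.419713 ≈ 0.420.
seq1–seq3: 11/28 sites differ → p ≈ 0.392857, d = −0.75 ln(1 − 0.523809) = 0.556452 ≈ 0.556.
seq2–seq3: 6/28 sites differ → p ≈ 0.214286, d = −0.75 ln(1 − 0.285715) = 0.252355 ≈ 0.252.

d(seq1,seq2) = 0.420, d(seq1,seq3) = 0.556, d(seq2,seq3) = 0.252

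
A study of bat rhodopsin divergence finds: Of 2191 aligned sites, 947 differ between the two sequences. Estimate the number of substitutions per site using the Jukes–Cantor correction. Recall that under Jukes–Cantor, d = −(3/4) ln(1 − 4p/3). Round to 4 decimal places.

p = 947/2191 ≈ 0.432223.
d = −(3/4) ln(1 − 4p/3) = −0.75 ln(1 − 0.576297) = −0.75 ln(0.423703)
  = −0.75 × (-0.858723) = 0.644042 substitutions/site.

0.6440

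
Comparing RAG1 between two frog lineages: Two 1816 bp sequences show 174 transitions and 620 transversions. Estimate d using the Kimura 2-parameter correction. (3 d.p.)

0.668

P = 174/1816 ≈ 0.095815 and Q = 620/1816 ≈ 0.34141.
Under the Kimura two-parameter model, d = −½ ln(1 − 2P − Q) − ¼ ln(1 − 2Q).
1 − 2P − Q = 0.46696, giving −½ ln(0.46696) = 0.380756.
1 − 2Q = 0.31718, giving −¼ ln(0.31718) = 0.287071.
d = 0.380756 + 0.287071 = 0.667827.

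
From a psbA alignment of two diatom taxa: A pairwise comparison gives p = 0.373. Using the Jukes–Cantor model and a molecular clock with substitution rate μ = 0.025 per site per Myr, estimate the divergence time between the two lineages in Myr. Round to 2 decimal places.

d = −(3/4) ln(1 − 4p/3) = −0.75 ln(1 − 0.497333) = −0.75 ln(0.502667)
  = −0.75 × (-0.687827) = 0.515870 substitutions/site.
Under a molecular clock d = 2μt, so t = d/(2μ) = 0.515870 / (2 × 0.025) = 10.32 Myr.

10.32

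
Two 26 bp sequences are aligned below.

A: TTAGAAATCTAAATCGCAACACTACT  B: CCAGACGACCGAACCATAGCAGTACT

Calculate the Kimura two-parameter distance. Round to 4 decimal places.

Of 26 sites, 9 differences are transitions and 3 are transversions, so P = 9/26 ≈ 0.346154 and Q = 3/26 ≈ 0.115385.
Under the Kimura two-parameter model, d = −½ ln(1 − 2P − Q) − ¼ ln(1 − 2Q).
1 − 2P − Q = 0.192307, giving −½ ln(0.192307) = 0.824331.
1 − 2Q = 0.76923, giving −¼ ln(0.76923) = 0.065591.
d = 0.824331 + 0.065591 = 0.889922.

0.8899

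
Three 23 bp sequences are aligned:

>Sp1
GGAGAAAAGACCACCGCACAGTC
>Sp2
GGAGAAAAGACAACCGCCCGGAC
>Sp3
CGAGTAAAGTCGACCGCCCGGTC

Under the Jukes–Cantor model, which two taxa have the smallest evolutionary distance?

Sp1 and Sp2

Sp1–Sp2: 4/23 differ, p = 0.174, d = 0.198.
Sp1–Sp3: 6/23 differ, p = 0.261, d = 0.321.
Sp2–Sp3: 5/23 differ, p = 0.217, d = 0.257.
The smallest distance is between Sp1 and Sp2.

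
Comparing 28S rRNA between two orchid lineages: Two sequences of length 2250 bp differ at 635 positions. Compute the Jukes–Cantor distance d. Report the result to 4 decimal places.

0.3541

p = 635/2250 ≈ 0.282222.
d = −(3/4) ln(1 − 4p/3) = −0.75 ln(1 − 0.376296) = −0.75 ln(0.623704)
  = −0.75 × (-0.472079) = 0.354059 substitutions/site.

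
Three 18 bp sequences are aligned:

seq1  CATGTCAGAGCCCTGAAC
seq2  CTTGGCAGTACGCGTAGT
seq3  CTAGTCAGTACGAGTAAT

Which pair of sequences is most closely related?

seq1–seq2: 9/18 differ, p = 0.500, d = 0.824.
seq1–seq3: 9/18 differ, p = 0.500, d = 0.824.
seq2–seq3: 4/18 differ, p = 0.222, d = 0.264.
The smallest distance is between seq2 and seq3.

seq2 and seq3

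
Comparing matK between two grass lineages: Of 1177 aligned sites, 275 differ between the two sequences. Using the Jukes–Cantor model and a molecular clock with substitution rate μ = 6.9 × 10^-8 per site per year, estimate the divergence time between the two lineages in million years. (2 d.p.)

2.03

p = 275/1177 ≈ 0.233645.
d = −(3/4) ln(1 − 4p/3) = −0.75 ln(1 − 0.311527) = −0.75 ln(0.688473)
  = −0.75 × (-0.373279) = 0.279959 substitutions/site.
Under a molecular clock d = 2μt, so t = d/(2μ) = 0.279959 / (2 × 6.9 × 10^-8) = 2.03 million years.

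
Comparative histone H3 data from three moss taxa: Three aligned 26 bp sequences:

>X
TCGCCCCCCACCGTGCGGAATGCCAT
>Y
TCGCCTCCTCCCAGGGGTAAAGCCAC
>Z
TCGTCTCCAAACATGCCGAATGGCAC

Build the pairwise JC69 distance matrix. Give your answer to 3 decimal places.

X–Y: 9/26 sites differ → p ≈ 0.346154, d = −0.75 ln(1 − 0.461539) = 0.464280 ≈ 0.464.
X–Z: 8/26 sites differ → p ≈ 0.307692, d = −0.75 ln(1 − 0.410256) = 0.396050 ≈ 0.396.
Y–Z: 10/26 sites differ → p ≈ 0.384615, d = −0.75 ln(1 − 0.51282) = 0.539341 ≈ 0.539.

d(X,Y) = 0.464, d(X,Z) = 0.396, d(Y,Z) = 0.539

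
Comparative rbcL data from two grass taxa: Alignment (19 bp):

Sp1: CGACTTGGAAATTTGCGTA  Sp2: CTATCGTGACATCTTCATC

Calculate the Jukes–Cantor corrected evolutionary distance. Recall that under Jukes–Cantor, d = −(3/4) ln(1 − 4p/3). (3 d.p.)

The sequences differ at 10 of 19 sites (2, 4, 5, 6, 7, 10, 13, 15, 17, 19), so p = 10/19 ≈ 0.526316.
d = −(3/4) ln(1 − 4p/3) = −0.75 ln(1 − 0.701755) = −0.75 ln(0.298245)
  = −0.75 × (-1.209840) = 0.907380 substitutions/site.

0.907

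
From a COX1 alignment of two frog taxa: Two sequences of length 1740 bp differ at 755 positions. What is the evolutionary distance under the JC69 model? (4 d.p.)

0.6480

p = 755/1740 ≈ 0.433908.
d = −(3/4) ln(1 − 4p/3) = −0.75 ln(1 − 0.578544) = −0.75 ln(0.421456)
  = −0.75 × (-0.864040) = 0.648030 substitutions/site.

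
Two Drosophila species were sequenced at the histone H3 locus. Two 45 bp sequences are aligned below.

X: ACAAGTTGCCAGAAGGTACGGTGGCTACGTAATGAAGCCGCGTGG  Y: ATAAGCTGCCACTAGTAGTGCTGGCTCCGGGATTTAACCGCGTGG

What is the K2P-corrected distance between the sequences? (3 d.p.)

Of 45 sites, 6 differences are transitions and 9 are transversions, so P = 6/45 ≈ 0.133333 and Q = 9/45 = 0.2.
Under the Kimura two-parameter model, d = −½ ln(1 − 2P − Q) − ¼ ln(1 − 2Q).
1 − 2P − Q = 0.533334, giving −½ ln(0.533334) = 0.314304.
1 − 2Q = 0.6, giving −¼ ln(0.6) = 0.127706.
d = 0.314304 + 0.127706 = 0.442010.

0.442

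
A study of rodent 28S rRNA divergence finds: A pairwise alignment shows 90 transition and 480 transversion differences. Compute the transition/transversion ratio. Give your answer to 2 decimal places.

0.19

R = 90/480 = 0.1875 ≈ 0.19 (to 2 d.p.).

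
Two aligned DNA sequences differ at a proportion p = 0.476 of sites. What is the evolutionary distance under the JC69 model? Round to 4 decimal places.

0.7552

d = −(3/4) ln(1 − 4p/3) = −0.75 ln(1 − 0.634667) = −0.75 ln(0.365333)
  = −0.75 × (-1.006946) = 0.755210 substitutions/site.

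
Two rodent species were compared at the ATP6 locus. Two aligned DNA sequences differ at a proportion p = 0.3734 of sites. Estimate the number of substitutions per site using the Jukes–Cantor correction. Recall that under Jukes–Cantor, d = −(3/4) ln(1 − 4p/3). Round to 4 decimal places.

0.5167

d = −(3/4) ln(1 − 4p/3) = −0.75 ln(1 − 0.497867) = −0.75 ln(0.502133)
  = −0.75 × (-0.688890) = 0.516668 substitutions/site.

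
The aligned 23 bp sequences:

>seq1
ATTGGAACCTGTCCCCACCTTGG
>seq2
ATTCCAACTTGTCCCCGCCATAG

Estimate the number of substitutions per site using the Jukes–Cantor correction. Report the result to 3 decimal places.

The sequences differ at 6 of 23 sites (4, 5, 9, 17, 20, 22), so p = 6/23 ≈ 0.26087.
d = −(3/4) ln(1 − 4p/3) = −0.75 ln(1 − 0.347827) = −0.75 ln(0.652173)
  = −0.75 × (-0.427445) = 0.320584 substitutions/site.

0.321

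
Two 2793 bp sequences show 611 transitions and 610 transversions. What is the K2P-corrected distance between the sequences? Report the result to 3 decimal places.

0.677

P = 611/2793 ≈ 0.218761 and Q = 610/2793 ≈ 0.218403.
Under the Kimura two-parameter model, d = −½ ln(1 − 2P − Q) − ¼ ln(1 − 2Q).
1 − 2P − Q = 0.344075, giving −½ ln(0.344075) = 0.533448.
1 − 2Q = 0.563194, giving −¼ ln(0.563194) = 0.143533.
d = 0.533448 + 0.143533 = 0.676981.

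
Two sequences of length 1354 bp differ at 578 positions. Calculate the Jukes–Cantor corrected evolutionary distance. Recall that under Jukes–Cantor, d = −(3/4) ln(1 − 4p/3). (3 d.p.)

0.632

p = 578/1354 ≈ 0.426883.
d = −(3/4) ln(1 − 4p/3) = −0.75 ln(1 − 0.569177) = −0.75 ln(0.430823)
  = −0.75 × (-0.842058) = 0.631544 substitutions/site.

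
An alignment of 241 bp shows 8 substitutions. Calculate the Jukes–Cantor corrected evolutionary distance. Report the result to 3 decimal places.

0.034

p = 8/241 ≈ 0.033195.
d = −(3/4) ln(1 − 4p/3) = −0.75 ln(1 − 0.04426) = −0.75 ln(0.95574)
  = −0.75 × (-0.045269) = 0.033952 substitutions/site.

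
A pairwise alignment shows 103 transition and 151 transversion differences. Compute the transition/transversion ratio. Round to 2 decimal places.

0.68

R = 103/151 = 0.682119… ≈ 0.68 (to 2 d.p.).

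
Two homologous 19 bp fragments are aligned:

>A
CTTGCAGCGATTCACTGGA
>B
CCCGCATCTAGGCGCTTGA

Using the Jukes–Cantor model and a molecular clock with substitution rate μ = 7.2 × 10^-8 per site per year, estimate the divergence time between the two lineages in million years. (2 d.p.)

4.29

The sequences differ at 8 of 19 sites (2, 3, 7, 9, 11, 12, 14, 17), so p = 8/19 ≈ 0.421053.
d = −(3/4) ln(1 − 4p/3) = −0.75 ln(1 − 0.561404) = −0.75 ln(0.438596)
  = −0.75 × (-0.824177) = 0.618133 substitutions/site.
Under a molecular clock d = 2μt, so t = d/(2μ) = 0.618133 / (2 × 7.2 × 10^-8) = 4.29 million years.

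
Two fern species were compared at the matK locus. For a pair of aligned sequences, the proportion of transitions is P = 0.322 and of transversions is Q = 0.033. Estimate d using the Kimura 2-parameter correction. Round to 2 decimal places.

Under the Kimura two-parameter model, d = −½ ln(1 − 2P − Q) − ¼ ln(1 − 2Q).
1 − 2P − Q = 0.323, giving −½ ln(0.323) = 0.565051.
1 − 2Q = 0.934, giving −¼ ln(0.934) = 0.017070.
d = 0.565051 + 0.017070 = 0.582121.

0.58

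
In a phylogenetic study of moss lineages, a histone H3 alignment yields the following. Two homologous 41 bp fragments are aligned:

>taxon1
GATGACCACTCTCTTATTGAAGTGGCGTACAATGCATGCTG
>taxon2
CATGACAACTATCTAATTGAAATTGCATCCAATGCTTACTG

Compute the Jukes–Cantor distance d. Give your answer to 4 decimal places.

0.2950

The sequences differ at 10 of 41 sites (1, 7, 11, 15, 22, 24, 27, 29, 36, 38), so p = 10/41 ≈ 0.243902.
d = −(3/4) ln(1 − 4p/3) = −0.75 ln(1 − 0.325203) = −0.75 ln(0.674797)
  = −0.75 × (-0.393343) = 0.295007 substitutions/site.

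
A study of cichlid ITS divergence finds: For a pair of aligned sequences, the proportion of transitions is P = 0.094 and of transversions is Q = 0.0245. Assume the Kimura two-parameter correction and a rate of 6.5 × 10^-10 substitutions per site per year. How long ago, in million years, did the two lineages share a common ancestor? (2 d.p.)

Under the Kimura two-parameter model, d = −½ ln(1 − 2P − Q) − ¼ ln(1 − 2Q).
1 − 2P − Q = 0.7875, giving −½ ln(0.7875) = 0.119446.
1 − 2Q = 0.951, giving −¼ ln(0.951) = 0.012560.
d = 0.119446 + 0.012560 = 0.132006.
Under a molecular clock d = 2μt, so t = d/(2μ) = 0.132006 / (2 × 6.5 × 10^-10) = 101.54 million years.

101.54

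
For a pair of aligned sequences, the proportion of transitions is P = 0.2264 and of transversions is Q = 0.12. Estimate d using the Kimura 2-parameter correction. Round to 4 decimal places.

0.4939

Under the Kimura two-parameter model, d = −½ ln(1 − 2P − Q) − ¼ ln(1 − 2Q).
1 − 2P − Q = 0.4272, giving −½ ln(0.4272) = 0.425251.
1 − 2Q = 0.76, giving −¼ ln(0.76) = 0.068609.
d = 0.425251 + 0.068609 = 0.493860.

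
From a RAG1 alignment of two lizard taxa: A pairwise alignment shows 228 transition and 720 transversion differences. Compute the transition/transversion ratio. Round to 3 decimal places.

R = 228/720 = 0.316666… ≈ 0.317 (to 3 d.p.).

0.317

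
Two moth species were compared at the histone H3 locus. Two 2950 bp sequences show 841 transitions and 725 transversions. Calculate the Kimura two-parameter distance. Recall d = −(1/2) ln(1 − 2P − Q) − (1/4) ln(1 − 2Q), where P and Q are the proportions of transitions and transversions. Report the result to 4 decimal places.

P = 841/2950 ≈ 0.285085 and Q = 725/2950 ≈ 0.245763.
Under the Kimura two-parameter model, d = −½ ln(1 − 2P − Q) − ¼ ln(1 − 2Q).
1 − 2P − Q = 0.184067, giving −½ ln(0.184067) = 0.846228.
1 − 2Q = 0.508474, giving −¼ ln(0.508474) = 0.169085.
d = 0.846228 + 0.169085 = 1.015313.

1.0153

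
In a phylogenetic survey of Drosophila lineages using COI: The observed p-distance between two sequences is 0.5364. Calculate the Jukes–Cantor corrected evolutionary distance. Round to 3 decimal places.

d = −(3/4) ln(1 − 4p/3) = −0.75 ln(1 − 0.7152) = −0.75 ln(0.2848)
  = −0.75 × (-1.255968) = 0.941976 substitutions/site.

0.942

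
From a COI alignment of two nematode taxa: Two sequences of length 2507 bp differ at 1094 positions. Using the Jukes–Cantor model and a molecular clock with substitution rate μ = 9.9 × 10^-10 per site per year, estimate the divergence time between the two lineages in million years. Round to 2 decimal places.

p = 1094/2507 ≈ 0.436378.
d = −(3/4) ln(1 − 4p/3) = −0.75 ln(1 − 0.581837) = −0.75 ln(0.418163)
  = −0.75 × (-0.871884) = 0.653913 substitutions/site.
Under a molecular clock d = 2μt, so t = d/(2μ) = 0.653913 / (2 × 9.9 × 10^-10) = 330.26 million years.

330.26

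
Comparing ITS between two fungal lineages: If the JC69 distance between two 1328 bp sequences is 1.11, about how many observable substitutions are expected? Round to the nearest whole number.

Invert JC69: p = (3/4)(1 − e^(−4d/3)) = 0.75 × (1 − e^(-1.48)) = 0.75 × (1 − 0.227638) = 0.579272.
Expected differing sites = pL ≈ 0.579272 × 1328 = 769.273216 ≈ 769.

769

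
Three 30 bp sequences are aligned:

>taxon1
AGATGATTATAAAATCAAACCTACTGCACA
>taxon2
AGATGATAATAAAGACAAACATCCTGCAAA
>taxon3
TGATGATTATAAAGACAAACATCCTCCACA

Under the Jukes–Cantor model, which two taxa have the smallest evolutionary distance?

taxon1–taxon2: 6/30 differ, p = 0.200, d = 0.233.
taxon1–taxon3: 6/30 differ, p = 0.200, d = 0.233.
taxon2–taxon3: 4/30 differ, p = 0.133, d = 0.147.
The smallest distance is between taxon2 and taxon3.

taxon2 and taxon3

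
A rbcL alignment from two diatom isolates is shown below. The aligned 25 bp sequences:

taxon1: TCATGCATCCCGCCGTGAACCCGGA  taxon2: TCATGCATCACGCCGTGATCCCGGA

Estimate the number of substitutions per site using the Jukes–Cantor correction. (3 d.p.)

0.085

The sequences differ at 2 of 25 sites (10, 19), so p = 2/25 = 0.08.
d = −(3/4) ln(1 − 4p/3) = −0.75 ln(1 − 0.106667) = −0.75 ln(0.893333)
  = −0.75 × (-0.112796) = 0.084597 substitutions/site.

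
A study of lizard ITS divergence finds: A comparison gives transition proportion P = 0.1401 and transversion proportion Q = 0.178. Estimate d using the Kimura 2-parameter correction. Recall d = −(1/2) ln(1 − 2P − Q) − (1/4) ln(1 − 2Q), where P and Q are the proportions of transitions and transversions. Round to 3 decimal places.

0.416

Under the Kimura two-parameter model, d = −½ ln(1 − 2P − Q) − ¼ ln(1 − 2Q).
1 − 2P − Q = 0.5418, giving −½ ln(0.5418) = 0.306429.
1 − 2Q = 0.644, giving −¼ ln(0.644) = 0.110014.
d = 0.306429 + 0.110014 = 0.416443.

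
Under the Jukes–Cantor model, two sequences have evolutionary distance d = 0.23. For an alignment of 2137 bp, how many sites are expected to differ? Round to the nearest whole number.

Invert JC69: p = (3/4)(1 − e^(−4d/3)) = 0.75 × (1 − e^(-0.306667)) = 0.75 × (1 − 0.735896) = 0.198078.
Expected differing sites = pL ≈ 0.198078 × 2137 = 423.292686 ≈ 423.

423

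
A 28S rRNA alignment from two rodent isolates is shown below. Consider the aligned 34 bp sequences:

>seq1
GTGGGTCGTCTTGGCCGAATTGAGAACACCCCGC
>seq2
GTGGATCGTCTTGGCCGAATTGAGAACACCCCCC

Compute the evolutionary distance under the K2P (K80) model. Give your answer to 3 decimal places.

0.061

Of 34 sites, 1 differences are transitions and 1 are transversions, so P = 1/34 ≈ 0.029412 and Q = 1/34 ≈ 0.029412.
Under the Kimura two-parameter model, d = −½ ln(1 − 2P − Q) − ¼ ln(1 − 2Q).
1 − 2P − Q = 0.911764, giving −½ ln(0.911764) = 0.046187.
1 − 2Q = 0.941176, giving −¼ ln(0.941176) = 0.015156.
d = 0.046187 + 0.015156 = 0.061343.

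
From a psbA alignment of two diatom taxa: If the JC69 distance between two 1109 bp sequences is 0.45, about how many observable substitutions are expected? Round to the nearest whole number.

375

Invert JC69: p = (3/4)(1 − e^(−4d/3)) = 0.75 × (1 − e^(-0.6)) = 0.75 × (1 − 0.548812) = 0.338391.
Expected differing sites = pL ≈ 0.338391 × 1109 = 375.275619 ≈ 375.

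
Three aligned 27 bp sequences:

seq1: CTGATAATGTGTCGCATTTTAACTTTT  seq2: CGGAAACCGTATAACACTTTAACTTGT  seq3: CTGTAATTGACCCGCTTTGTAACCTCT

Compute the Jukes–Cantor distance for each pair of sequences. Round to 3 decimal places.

seq1–seq2: 9/27 sites differ → p ≈ 0.333333, d = −0.75 ln(1 − 0.444444) = 0.440839 ≈ 0.441.
seq1–seq3: 10/27 sites differ → p ≈ 0.37037, d = −0.75 ln(1 − 0.493827) = 0.510658 ≈ 0.511.
seq2–seq3: 14/27 sites differ → p ≈ 0.518519, d = −0.75 ln(1 − 0.691359) = 0.881682 ≈ 0.882.

d(seq1,seq2) = 0.441, d(seq1,seq3) = 0.511, d(seq2,seq3) = 0.882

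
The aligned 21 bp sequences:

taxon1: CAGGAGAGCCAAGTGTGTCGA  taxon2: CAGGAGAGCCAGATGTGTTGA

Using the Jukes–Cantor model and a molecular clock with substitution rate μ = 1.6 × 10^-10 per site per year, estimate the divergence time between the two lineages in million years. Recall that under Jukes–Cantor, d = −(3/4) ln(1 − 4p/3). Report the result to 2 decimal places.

The sequences differ at 3 of 21 sites (12, 13, 19), so p = 3/21 ≈ 0.142857.
d = −(3/4) ln(1 − 4p/3) = −0.75 ln(1 − 0.190476) = −0.75 ln(0.809524)
  = −0.75 × (-0.211309) = 0.158482 substitutions/site.
Under a molecular clock d = 2μt, so t = d/(2μ) = 0.158482 / (2 × 1.6 × 10^-10) = 495.26 million years.

495.26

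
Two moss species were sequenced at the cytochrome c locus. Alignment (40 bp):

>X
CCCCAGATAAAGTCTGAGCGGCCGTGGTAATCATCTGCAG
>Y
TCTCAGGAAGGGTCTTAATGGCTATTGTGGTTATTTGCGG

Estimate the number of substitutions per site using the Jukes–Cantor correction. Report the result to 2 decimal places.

The sequences differ at 17 of 40 sites, so p = 17/40 = 0.425.
d = −(3/4) ln(1 − 4p/3) = −0.75 ln(1 − 0.566667) = −0.75 ln(0.433333)
  = −0.75 × (-0.836249) = 0.627187 substitutions/site.

0.63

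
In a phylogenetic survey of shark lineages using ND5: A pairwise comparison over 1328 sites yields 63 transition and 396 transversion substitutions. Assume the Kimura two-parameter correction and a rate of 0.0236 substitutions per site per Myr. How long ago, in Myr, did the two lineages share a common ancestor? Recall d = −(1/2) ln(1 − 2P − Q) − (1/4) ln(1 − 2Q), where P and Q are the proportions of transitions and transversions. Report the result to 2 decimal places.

P = 63/1328 ≈ 0.04744 and Q = 396/1328 ≈ 0.298193.
Under the Kimura two-parameter model, d = −½ ln(1 − 2P − Q) − ¼ ln(1 − 2Q).
1 − 2P − Q = 0.606927, giving −½ ln(0.606927) = 0.249673.
1 − 2Q = 0.403614, giving −¼ ln(0.403614) = 0.226824.
d = 0.249673 + 0.226824 = 0.476497.
Under a molecular clock d = 2μt, so t = d/(2μ) = 0.476497 / (2 × 0.0236) = 10.10 Myr.

10.10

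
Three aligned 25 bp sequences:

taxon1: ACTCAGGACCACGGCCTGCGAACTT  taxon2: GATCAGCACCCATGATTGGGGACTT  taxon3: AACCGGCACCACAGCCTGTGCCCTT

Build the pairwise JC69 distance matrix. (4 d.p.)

taxon1–taxon2: 10/25 sites differ → p = 0.4, d = −0.75 ln(1 − 0.533333) = 0.571605 ≈ 0.5716.
taxon1–taxon3: 8/25 sites differ → p = 0.32, d = −0.75 ln(1 − 0.426667) = 0.417216 ≈ 0.4172.
taxon2–taxon3: 11/25 sites differ → p = 0.44, d = −0.75 ln(1 − 0.586667) = 0.662626 ≈ 0.6626.

d(taxon1,taxon2) = 0.5716, d(taxon1,taxon3) = 0.4172, d(taxon2,taxon3) = 0.6626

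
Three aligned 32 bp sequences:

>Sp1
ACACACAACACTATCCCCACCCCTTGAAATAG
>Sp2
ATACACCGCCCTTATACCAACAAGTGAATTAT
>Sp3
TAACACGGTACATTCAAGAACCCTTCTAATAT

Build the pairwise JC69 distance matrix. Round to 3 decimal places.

d(Sp1,Sp2) = 0.657, d(Sp1,Sp3) = 0.657, d(Sp2,Sp3) = 0.824

Sp1–Sp2: 14/32 sites differ → p = 0.4375, d = −0.75 ln(1 − 0.583333) = 0.656601 ≈ 0.657.
Sp1–Sp3: 14/32 sites differ → p = 0.4375, d = −0.75 ln(1 − 0.583333) = 0.656601 ≈ 0.657.
Sp2–Sp3: 16/32 sites differ → p = 0.5, d = −0.75 ln(1 − 0.666667) = 0.823960 ≈ 0.824.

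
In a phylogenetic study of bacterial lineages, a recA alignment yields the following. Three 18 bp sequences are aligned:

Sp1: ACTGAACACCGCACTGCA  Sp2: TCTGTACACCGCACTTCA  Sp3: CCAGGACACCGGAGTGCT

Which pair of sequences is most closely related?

Sp1–Sp2: 3/18 differ, p = 0.167, d = 0.188.
Sp1–Sp3: 6/18 differ, p = 0.333, d = 0.441.
Sp2–Sp3: 7/18 differ, p = 0.389, d = 0.548.
The smallest distance is between Sp1 and Sp2.

Sp1 and Sp2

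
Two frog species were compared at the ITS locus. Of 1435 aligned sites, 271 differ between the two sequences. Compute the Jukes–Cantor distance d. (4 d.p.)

p = 271/1435 ≈ 0.18885.
d = −(3/4) ln(1 − 4p/3) = −0.75 ln(1 − 0.2518) = −0.75 ln(0.7482)
  = −0.75 × (-0.290085) = 0.217564 substitutions/site.

0.2176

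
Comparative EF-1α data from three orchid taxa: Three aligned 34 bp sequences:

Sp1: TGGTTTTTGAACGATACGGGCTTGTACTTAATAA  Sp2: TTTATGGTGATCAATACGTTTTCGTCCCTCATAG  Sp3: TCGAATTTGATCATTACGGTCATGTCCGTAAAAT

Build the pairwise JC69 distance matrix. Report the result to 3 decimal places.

Sp1–Sp2: 15/34 sites differ → p ≈ 0.441176, d = −0.75 ln(1 − 0.588235) = 0.665477 ≈ 0.665.
Sp1–Sp3: 12/34 sites differ → p ≈ 0.352941, d = −0.75 ln(1 − 0.470588) = 0.476991 ≈ 0.477.
Sp2–Sp3: 14/34 sites differ → p ≈ 0.411765, d = −0.75 ln(1 − 0.54902) = 0.597249 ≈ 0.597.

d(Sp1,Sp2) = 0.665, d(Sp1,Sp3) = 0.477, d(Sp2,Sp3) = 0.597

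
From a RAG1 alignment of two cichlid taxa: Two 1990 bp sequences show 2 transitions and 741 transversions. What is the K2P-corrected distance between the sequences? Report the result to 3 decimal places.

P = 2/1990 ≈ 0.001005 and Q = 741/1990 ≈ 0.372362.
Under the Kimura two-parameter model, d = −½ ln(1 − 2P − Q) − ¼ ln(1 − 2Q).
1 − 2P − Q = 0.625628, giving −½ ln(0.625628) = 0.234500.
1 − 2Q = 0.255276, giving −¼ ln(0.255276) = 0.341352.
d = 0.234500 + 0.341352 = 0.575852.

0.576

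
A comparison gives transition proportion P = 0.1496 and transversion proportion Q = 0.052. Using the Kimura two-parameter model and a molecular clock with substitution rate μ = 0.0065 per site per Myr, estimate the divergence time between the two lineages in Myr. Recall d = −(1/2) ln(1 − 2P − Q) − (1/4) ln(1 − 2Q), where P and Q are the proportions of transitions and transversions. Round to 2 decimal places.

Under the Kimura two-parameter model, d = −½ ln(1 − 2P − Q) − ¼ ln(1 − 2Q).
1 − 2P − Q = 0.6488, giving −½ ln(0.6488) = 0.216315.
1 − 2Q = 0.896, giving −¼ ln(0.896) = 0.027454.
d = 0.216315 + 0.027454 = 0.243769.
Under a molecular clock d = 2μt, so t = d/(2μ) = 0.243769 / (2 × 0.0065) = 18.75 Myr.

18.75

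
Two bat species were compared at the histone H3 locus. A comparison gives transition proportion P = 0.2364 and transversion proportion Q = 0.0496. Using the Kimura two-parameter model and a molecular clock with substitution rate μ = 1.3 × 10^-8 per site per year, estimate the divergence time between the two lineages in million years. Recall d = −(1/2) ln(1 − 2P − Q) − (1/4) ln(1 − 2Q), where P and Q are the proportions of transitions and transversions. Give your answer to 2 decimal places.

15.22

Under the Kimura two-parameter model, d = −½ ln(1 − 2P − Q) − ¼ ln(1 − 2Q).
1 − 2P − Q = 0.4776, giving −½ ln(0.4776) = 0.369491.
1 − 2Q = 0.9008, giving −¼ ln(0.9008) = 0.026118.
d = 0.369491 + 0.026118 = 0.395609.
Under a molecular clock d = 2μt, so t = d/(2μ) = 0.395609 / (2 × 1.3 × 10^-8) = 15.22 million years.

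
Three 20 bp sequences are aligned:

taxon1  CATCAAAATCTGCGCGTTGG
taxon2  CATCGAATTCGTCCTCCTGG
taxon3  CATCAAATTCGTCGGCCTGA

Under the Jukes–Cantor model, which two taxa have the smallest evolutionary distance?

taxon1–taxon2: 8/20 differ, p = 0.400, d = 0.572.
taxon1–taxon3: 7/20 differ, p = 0.350, d = 0.471.
taxon2–taxon3: 4/20 differ, p = 0.200, d = 0.233.
The smallest distance is between taxon2 and taxon3.

taxon2 and taxon3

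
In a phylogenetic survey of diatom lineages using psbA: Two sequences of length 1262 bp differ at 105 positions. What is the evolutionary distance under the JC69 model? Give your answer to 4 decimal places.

0.0882

p = 105/1262 ≈ 0.083201.
d = −(3/4) ln(1 − 4p/3) = −0.75 ln(1 − 0.110935) = −0.75 ln(0.889065)
  = −0.75 × (-0.117585) = 0.088189 substitutions/site.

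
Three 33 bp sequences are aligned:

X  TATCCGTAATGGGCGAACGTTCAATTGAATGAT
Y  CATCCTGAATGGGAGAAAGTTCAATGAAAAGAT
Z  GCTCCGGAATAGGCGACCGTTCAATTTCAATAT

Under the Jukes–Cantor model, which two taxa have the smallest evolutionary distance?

X and Y

X–Y: 8/33 differ, p = 0.242, d = 0.293.
X–Z: 9/33 differ, p = 0.273, d = 0.339.
Y–Z: 11/33 differ, p = 0.333, d = 0.441.
The smallest distance is between X and Y.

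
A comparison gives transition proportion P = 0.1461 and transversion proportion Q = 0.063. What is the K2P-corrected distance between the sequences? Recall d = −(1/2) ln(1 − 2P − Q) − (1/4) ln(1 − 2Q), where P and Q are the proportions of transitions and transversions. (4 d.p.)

Under the Kimura two-parameter model, d = −½ ln(1 − 2P − Q) − ¼ ln(1 − 2Q).
1 − 2P − Q = 0.6448, giving −½ ln(0.6448) = 0.219408.
1 − 2Q = 0.874, giving −¼ ln(0.874) = 0.033669.
d = 0.219408 + 0.033669 = 0.253077.

0.2531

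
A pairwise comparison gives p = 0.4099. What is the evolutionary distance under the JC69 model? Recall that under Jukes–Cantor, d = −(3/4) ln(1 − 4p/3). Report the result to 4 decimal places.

0.5931

d = −(3/4) ln(1 − 4p/3) = −0.75 ln(1 − 0.546533) = −0.75 ln(0.453467)
  = −0.75 × (-0.790833) = 0.593125 substitutions/site.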